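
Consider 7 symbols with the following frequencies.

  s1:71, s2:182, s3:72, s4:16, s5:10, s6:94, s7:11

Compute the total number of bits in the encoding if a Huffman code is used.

Greedily combine the two least-frequent nodes:
merge s5(10) and s7(11): 21
merge s4(16) and 21: 37
merge 37 and s1(71): 108
merge s3(72) and s6(94): 166
merge 108 and 166: 274
merge s2(182) and 274: 456
Total encoded bits = sum of merged weights = 21 + 37 + 108 + 166 + 274 + 456 = 1062.

1062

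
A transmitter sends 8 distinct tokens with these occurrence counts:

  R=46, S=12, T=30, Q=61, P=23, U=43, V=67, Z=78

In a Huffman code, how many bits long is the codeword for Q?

3

Huffman merges, smallest pair first:
combine S(12), P(23) → 35
combine T(30), 35 → 65
combine U(43), R(46) → 89
combine Q(61), 65 → 126
combine V(67), Z(78) → 145
combine 89, 126 → 215
combine 145, 215 → 360
The subtree containing Q is merged 3 times, so code length = 3.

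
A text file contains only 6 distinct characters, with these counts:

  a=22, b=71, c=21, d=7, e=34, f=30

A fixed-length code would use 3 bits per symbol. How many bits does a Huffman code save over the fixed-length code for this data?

Fixed-length: 3 bits × 185 symbols = 555 bits.
Huffman merges:
d(7) + c(21) → 28
a(22) + 28 → 50
f(30) + e(34) → 64
50 + 64 → 114
b(71) + 114 → 185
Huffman total = 28 + 50 + 64 + 114 + 185 = 441 bits.
Saving = 555 − 441 = 114 bits.

114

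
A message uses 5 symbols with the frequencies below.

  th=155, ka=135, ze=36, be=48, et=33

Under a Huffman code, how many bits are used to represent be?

Repeatedly merge the two smallest:
merge et(33) and ze(36): 69
merge be(48) and 69: 117
merge 117 and ka(135): 252
merge th(155) and 252: 407
The subtree containing be is merged 3 times, so code length = 3.

3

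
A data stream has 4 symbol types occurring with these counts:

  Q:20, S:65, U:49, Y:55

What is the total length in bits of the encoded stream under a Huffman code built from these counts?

Build the Huffman tree bottom-up:
merge Q(20) and U(49): 69
merge Y(55) and S(65): 120
merge 69 and 120: 189
Each symbol's bit-cost is frequency × depth; summing gives 378 bits (equivalently 69 + 120 + 189).

378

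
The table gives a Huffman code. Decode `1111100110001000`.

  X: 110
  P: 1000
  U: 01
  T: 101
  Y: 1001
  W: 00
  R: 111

Read left to right; each codeword is recognised as soon as it completes (prefix code):
  111→R | 110→X | 01→U | 1000→P | 1000→P
Decoded message: RXUPP

RXUPP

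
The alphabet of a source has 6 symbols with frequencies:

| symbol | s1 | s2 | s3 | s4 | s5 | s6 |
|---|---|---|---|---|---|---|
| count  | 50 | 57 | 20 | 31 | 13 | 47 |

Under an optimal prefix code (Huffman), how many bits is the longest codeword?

Merge the two lowest-weight nodes at each step:
combine s5(13), s3(20) → 33
combine s4(31), 33 → 64
combine s6(47), s1(50) → 97
combine s2(57), 64 → 121
combine 97, 121 → 218
The first pair merged (s5, s3) ends up deepest, at depth 4.

4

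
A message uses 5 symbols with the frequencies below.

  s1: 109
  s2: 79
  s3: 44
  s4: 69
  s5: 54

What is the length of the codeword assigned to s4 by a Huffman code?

Build the tree from the bottom:
merge s3(44) and s5(54): 98
merge s4(69) and s2(79): 148
merge 98 and s1(109): 207
merge 148 and 207: 355
s4 sits 2 levels below the root, so its codeword is 2 bits.

2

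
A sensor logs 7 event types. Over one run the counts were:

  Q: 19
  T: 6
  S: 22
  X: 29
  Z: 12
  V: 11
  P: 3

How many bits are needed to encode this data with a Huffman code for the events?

Merge the two smallest weights repeatedly:
combine P(3), T(6) → 9
combine 9, V(11) → 20
combine Z(12), Q(19) → 31
combine 20, S(22) → 42
combine X(29), 31 → 60
combine 42, 60 → 102
Total encoded bits = sum of merged weights = 9 + 20 + 31 + 42 + 60 + 102 = 264.

264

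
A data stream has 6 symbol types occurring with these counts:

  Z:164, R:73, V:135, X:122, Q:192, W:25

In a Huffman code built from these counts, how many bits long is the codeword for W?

4

Repeatedly merge the two smallest:
W(25) + R(73) → 98
98 + X(122) → 220
V(135) + Z(164) → 299
Q(192) + 220 → 412
299 + 412 → 711
The subtree containing W is merged 4 times, so code length = 4.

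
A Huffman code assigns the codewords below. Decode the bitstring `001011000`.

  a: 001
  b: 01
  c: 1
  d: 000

abcd

Read left to right; each codeword is recognised as soon as it completes (prefix code):
  001→a | 01→b | 1→c | 000→d
Decoded message: abcd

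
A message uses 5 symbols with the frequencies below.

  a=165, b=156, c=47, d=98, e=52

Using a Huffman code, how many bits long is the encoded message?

Greedily combine the two least-frequent nodes:
combine c(47), e(52) → 99
combine d(98), 99 → 197
combine b(156), a(165) → 321
combine 197, 321 → 518
The encoded length is the sum of every internal node's weight: 99 + 197 + 321 + 518 = 1135 bits.

1135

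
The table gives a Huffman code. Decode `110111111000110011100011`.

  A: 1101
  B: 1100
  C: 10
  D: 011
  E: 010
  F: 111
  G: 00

AFBDGFGD

Read left to right; each codeword is recognised as soon as it completes (prefix code):
  1101→A | 111→F | 1100→B | 011→D | 00→G | 111→F | 00→G | 011→D
Decoded message: AFBDGFGD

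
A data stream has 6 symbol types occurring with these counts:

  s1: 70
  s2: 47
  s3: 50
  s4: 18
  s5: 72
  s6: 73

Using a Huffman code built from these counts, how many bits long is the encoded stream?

840

Merge the two smallest weights repeatedly:
s4(18) + s2(47) → 65
s3(50) + 65 → 115
s1(70) + s5(72) → 142
s6(73) + 115 → 188
142 + 188 → 330
Each symbol's bit-cost is frequency × depth; summing gives 840 bits (equivalently 65 + 115 + 142 + 188 + 330).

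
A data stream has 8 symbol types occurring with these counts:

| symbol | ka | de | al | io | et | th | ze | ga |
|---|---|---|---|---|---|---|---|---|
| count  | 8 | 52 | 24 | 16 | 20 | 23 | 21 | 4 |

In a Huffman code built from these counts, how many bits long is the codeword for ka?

Build the tree from the bottom:
merge ga(4) and ka(8): 12
merge 12 and io(16): 28
merge et(20) and ze(21): 41
merge th(23) and al(24): 47
merge 28 and 41: 69
merge 47 and de(52): 99
merge 69 and 99: 168
ka sits 4 levels below the root, so its codeword is 4 bits.

4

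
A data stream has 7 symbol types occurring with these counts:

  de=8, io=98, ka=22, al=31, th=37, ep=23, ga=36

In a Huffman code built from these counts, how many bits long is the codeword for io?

1

Build the tree from the bottom:
combine de(8), ka(22) → 30
combine ep(23), 30 → 53
combine al(31), ga(36) → 67
combine th(37), 53 → 90
combine 67, 90 → 157
combine io(98), 157 → 255
io is merged only at the final step, so code length = 1.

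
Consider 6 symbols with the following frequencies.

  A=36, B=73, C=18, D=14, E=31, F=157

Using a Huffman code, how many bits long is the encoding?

695

Greedily combine the two least-frequent nodes:
D(14) + C(18) → 32
E(31) + 32 → 63
A(36) + 63 → 99
B(73) + 99 → 172
F(157) + 172 → 329
The encoded length is the sum of every internal node's weight: 32 + 63 + 99 + 172 + 329 = 695 bits.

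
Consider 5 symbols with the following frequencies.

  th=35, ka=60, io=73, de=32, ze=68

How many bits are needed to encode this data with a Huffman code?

603

Merge the two smallest weights repeatedly:
merge de(32) and th(35): 67
merge ka(60) and 67: 127
merge ze(68) and io(73): 141
merge 127 and 141: 268
Total encoded bits = sum of merged weights = 67 + 127 + 141 + 268 = 603.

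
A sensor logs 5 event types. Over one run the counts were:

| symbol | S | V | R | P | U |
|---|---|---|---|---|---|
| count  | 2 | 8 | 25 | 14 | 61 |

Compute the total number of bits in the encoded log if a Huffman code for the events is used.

Merge the two smallest weights repeatedly:
merge S(2) and V(8): 10
merge 10 and P(14): 24
merge 24 and R(25): 49
merge 49 and U(61): 110
Total encoded bits = sum of merged weights = 10 + 24 + 49 + 110 = 193.

193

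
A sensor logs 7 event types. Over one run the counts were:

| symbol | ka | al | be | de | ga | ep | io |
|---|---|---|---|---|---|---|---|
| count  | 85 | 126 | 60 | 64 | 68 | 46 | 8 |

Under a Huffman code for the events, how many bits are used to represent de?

3

Build the tree from the bottom:
combine io(8), ep(46) → 54
combine 54, be(60) → 114
combine de(64), ga(68) → 132
combine ka(85), 114 → 199
combine al(126), 132 → 258
combine 199, 258 → 457
de sits 3 levels below the root, so its codeword is 3 bits.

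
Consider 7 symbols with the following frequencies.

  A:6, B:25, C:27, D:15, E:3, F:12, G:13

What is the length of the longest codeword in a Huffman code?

Merge the two lowest-weight nodes at each step:
E(3) + A(6) → 9
9 + F(12) → 21
G(13) + D(15) → 28
21 + B(25) → 46
C(27) + 28 → 55
46 + 55 → 101
The first pair merged (E, A) ends up deepest, at depth 4.

4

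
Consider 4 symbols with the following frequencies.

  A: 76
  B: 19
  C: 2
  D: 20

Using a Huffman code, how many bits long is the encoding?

Greedily combine the two least-frequent nodes:
combine C(2), B(19) → 21
combine D(20), 21 → 41
combine 41, A(76) → 117
Total encoded bits = sum of merged weights = 21 + 41 + 117 = 179.

179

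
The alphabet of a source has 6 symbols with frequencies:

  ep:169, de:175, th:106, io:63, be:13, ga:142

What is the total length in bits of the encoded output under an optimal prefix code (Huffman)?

Build the Huffman tree bottom-up:
combine be(13), io(63) → 76
combine 76, th(106) → 182
combine ga(142), ep(169) → 311
combine de(175), 182 → 357
combine 311, 357 → 668
Total encoded bits = sum of merged weights = 76 + 182 + 311 + 357 + 668 = 1594.

1594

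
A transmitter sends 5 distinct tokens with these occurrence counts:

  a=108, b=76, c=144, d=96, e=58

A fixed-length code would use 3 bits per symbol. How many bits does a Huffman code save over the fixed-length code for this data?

Fixed-length: 3 bits × 482 symbols = 1446 bits.
Huffman merges:
merge e(58) and b(76): 134
merge d(96) and a(108): 204
merge 134 and c(144): 278
merge 204 and 278: 482
Huffman total = 134 + 204 + 278 + 482 = 1098 bits.
Saving = 1446 − 1098 = 348 bits.

348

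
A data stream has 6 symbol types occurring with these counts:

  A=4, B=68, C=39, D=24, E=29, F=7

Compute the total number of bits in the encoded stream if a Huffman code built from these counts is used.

Merge the two smallest weights repeatedly:
A(4) + F(7) → 11
11 + D(24) → 35
E(29) + 35 → 64
C(39) + 64 → 103
B(68) + 103 → 171
The encoded length is the sum of every internal node's weight: 11 + 35 + 64 + 103 + 171 = 384 bits.

384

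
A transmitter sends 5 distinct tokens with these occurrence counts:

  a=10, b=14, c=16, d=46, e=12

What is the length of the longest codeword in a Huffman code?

Merge the two lowest-weight nodes at each step:
merge a(10) and e(12): 22
merge b(14) and c(16): 30
merge 22 and 30: 52
merge d(46) and 52: 98
Maximum depth reached is 3.

3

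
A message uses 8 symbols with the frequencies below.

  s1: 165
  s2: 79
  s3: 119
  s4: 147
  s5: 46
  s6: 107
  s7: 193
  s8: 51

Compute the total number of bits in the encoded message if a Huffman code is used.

2625

Greedily combine the two least-frequent nodes:
s5(46) + s8(51) → 97
s2(79) + 97 → 176
s6(107) + s3(119) → 226
s4(147) + s1(165) → 312
176 + s7(193) → 369
226 + 312 → 538
369 + 538 → 907
Total encoded bits = sum of merged weights = 97 + 176 + 226 + 312 + 369 + 538 + 907 = 2625.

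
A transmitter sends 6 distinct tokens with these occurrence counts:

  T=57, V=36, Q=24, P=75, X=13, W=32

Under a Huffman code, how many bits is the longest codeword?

3

Merge the two lowest-weight nodes at each step:
combine X(13), Q(24) → 37
combine W(32), V(36) → 68
combine 37, T(57) → 94
combine 68, P(75) → 143
combine 94, 143 → 237
The rarest symbols sit at the bottom; the longest codeword is 3 bits.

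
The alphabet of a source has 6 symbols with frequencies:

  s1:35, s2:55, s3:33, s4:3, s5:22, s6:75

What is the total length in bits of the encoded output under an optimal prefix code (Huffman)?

Merge the two smallest weights repeatedly:
combine s4(3), s5(22) → 25
combine 25, s3(33) → 58
combine s1(35), s2(55) → 90
combine 58, s6(75) → 133
combine 90, 133 → 223
The encoded length is the sum of every internal node's weight: 25 + 58 + 90 + 133 + 223 = 529 bits.

529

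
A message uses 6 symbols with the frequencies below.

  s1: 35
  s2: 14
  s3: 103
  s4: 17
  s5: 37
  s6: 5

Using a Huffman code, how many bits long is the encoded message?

445

Build the Huffman tree bottom-up:
merge s6(5) and s2(14): 19
merge s4(17) and 19: 36
merge s1(35) and 36: 71
merge s5(37) and 71: 108
merge s3(103) and 108: 211
The encoded length is the sum of every internal node's weight: 19 + 36 + 71 + 108 + 211 = 445 bits.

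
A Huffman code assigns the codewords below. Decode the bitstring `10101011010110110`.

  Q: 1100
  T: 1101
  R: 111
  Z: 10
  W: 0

ZZZTWTZ

Read left to right; each codeword is recognised as soon as it completes (prefix code):
  10→Z | 10→Z | 10→Z | 1101→T | 0→W | 1101→T | 10→Z
Decoded message: ZZZTWTZ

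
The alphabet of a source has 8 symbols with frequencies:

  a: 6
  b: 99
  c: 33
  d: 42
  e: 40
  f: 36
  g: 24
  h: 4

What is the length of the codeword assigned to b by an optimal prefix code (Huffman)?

2

Huffman merges, smallest pair first:
h(4) + a(6) → 10
10 + g(24) → 34
c(33) + 34 → 67
f(36) + e(40) → 76
d(42) + 67 → 109
76 + b(99) → 175
109 + 175 → 284
b's leaf is at depth 2, giving a 2-bit codeword.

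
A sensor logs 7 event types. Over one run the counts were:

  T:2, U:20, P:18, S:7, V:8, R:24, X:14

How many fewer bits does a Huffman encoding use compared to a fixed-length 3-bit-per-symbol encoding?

36

Fixed-length: 3 bits × 93 symbols = 279 bits.
Huffman merges:
combine T(2), S(7) → 9
combine V(8), 9 → 17
combine X(14), 17 → 31
combine P(18), U(20) → 38
combine R(24), 31 → 55
combine 38, 55 → 93
Huffman total = 9 + 17 + 31 + 38 + 55 + 93 = 243 bits.
Saving = 279 − 243 = 36 bits.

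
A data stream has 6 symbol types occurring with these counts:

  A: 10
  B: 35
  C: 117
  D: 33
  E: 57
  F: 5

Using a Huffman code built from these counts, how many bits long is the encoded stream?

Greedily combine the two least-frequent nodes:
merge F(5) and A(10): 15
merge 15 and D(33): 48
merge B(35) and 48: 83
merge E(57) and 83: 140
merge C(117) and 140: 257
Total encoded bits = sum of merged weights = 15 + 48 + 83 + 140 + 257 = 543.

543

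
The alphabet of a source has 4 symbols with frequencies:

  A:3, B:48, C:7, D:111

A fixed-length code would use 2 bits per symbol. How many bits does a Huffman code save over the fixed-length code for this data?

Fixed-length: 2 bits × 169 symbols = 338 bits.
Huffman merges:
A(3) + C(7) → 10
10 + B(48) → 58
58 + D(111) → 169
Huffman total = 10 + 58 + 169 = 237 bits.
Saving = 338 − 237 = 101 bits.

101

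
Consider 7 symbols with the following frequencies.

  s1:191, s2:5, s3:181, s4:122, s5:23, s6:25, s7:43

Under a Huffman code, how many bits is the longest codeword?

5

Merge the two lowest-weight nodes at each step:
s2(5) + s5(23) → 28
s6(25) + 28 → 53
s7(43) + 53 → 96
96 + s4(122) → 218
s3(181) + s1(191) → 372
218 + 372 → 590
The first pair merged (s2, s5) ends up deepest, at depth 5.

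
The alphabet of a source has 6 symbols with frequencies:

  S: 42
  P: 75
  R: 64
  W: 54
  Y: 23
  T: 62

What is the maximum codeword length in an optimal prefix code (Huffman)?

3

Merge the two lowest-weight nodes at each step:
merge Y(23) and S(42): 65
merge W(54) and T(62): 116
merge R(64) and 65: 129
merge P(75) and 116: 191
merge 129 and 191: 320
The rarest symbols sit at the bottom; the longest codeword is 3 bits.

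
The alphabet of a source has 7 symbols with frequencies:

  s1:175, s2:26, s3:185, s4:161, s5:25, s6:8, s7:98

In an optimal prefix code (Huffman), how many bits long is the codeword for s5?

Repeatedly merge the two smallest:
combine s6(8), s5(25) → 33
combine s2(26), 33 → 59
combine 59, s7(98) → 157
combine 157, s4(161) → 318
combine s1(175), s3(185) → 360
combine 318, 360 → 678
s5 sits 5 levels below the root, so its codeword is 5 bits.

5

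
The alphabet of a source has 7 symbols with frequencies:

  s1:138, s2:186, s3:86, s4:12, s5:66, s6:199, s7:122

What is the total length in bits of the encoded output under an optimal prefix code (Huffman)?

Merge the two smallest weights repeatedly:
s4(12) + s5(66) → 78
78 + s3(86) → 164
s7(122) + s1(138) → 260
164 + s2(186) → 350
s6(199) + 260 → 459
350 + 459 → 809
Each symbol's bit-cost is frequency × depth; summing gives 2120 bits (equivalently 78 + 164 + 260 + 350 + 459 + 809).

2120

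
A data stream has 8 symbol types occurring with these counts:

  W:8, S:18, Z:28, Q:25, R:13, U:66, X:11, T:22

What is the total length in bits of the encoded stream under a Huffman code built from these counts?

Build the Huffman tree bottom-up:
W(8) + X(11) → 19
R(13) + S(18) → 31
19 + T(22) → 41
Q(25) + Z(28) → 53
31 + 41 → 72
53 + U(66) → 119
72 + 119 → 191
The encoded length is the sum of every internal node's weight: 19 + 31 + 41 + 53 + 72 + 119 + 191 = 526 bits.

526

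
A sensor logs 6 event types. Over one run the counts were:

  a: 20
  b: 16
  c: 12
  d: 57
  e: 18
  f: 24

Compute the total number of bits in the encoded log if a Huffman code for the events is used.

355

Build the Huffman tree bottom-up:
c(12) + b(16) → 28
e(18) + a(20) → 38
f(24) + 28 → 52
38 + 52 → 90
d(57) + 90 → 147
Total encoded bits = sum of merged weights = 28 + 38 + 52 + 90 + 147 = 355.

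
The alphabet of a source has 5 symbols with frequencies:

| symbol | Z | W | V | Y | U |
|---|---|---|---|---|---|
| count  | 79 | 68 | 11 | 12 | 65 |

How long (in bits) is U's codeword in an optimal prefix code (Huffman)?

Build the tree from the bottom:
merge V(11) and Y(12): 23
merge 23 and U(65): 88
merge W(68) and Z(79): 147
merge 88 and 147: 235
U sits 2 levels below the root, so its codeword is 2 bits.

2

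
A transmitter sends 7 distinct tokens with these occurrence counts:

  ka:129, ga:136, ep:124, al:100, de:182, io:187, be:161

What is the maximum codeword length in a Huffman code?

3

Merge the two lowest-weight nodes at each step:
merge al(100) and ep(124): 224
merge ka(129) and ga(136): 265
merge be(161) and de(182): 343
merge io(187) and 224: 411
merge 265 and 343: 608
merge 411 and 608: 1019
Maximum depth reached is 3.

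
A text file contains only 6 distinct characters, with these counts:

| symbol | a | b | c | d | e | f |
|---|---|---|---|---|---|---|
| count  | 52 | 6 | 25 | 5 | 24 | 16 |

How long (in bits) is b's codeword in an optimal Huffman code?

4

Huffman merges, smallest pair first:
d(5) + b(6) → 11
11 + f(16) → 27
e(24) + c(25) → 49
27 + 49 → 76
a(52) + 76 → 128
b's leaf is at depth 4, giving a 4-bit codeword.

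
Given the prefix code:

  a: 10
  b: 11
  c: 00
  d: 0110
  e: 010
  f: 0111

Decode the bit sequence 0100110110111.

edbf

Read left to right; each codeword is recognised as soon as it completes (prefix code):
  010→e | 0110→d | 11→b | 0111→f
Decoded message: edbf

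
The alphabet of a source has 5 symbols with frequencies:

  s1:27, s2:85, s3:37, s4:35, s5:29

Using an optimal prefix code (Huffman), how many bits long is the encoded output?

Greedily combine the two least-frequent nodes:
combine s1(27), s5(29) → 56
combine s4(35), s3(37) → 72
combine 56, 72 → 128
combine s2(85), 128 → 213
Each symbol's bit-cost is frequency × depth; summing gives 469 bits (equivalently 56 + 72 + 128 + 213).

469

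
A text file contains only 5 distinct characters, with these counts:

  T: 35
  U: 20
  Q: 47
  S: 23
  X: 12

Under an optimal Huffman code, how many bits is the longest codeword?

Merge the two lowest-weight nodes at each step:
X(12) + U(20) → 32
S(23) + 32 → 55
T(35) + Q(47) → 82
55 + 82 → 137
The first pair merged (X, U) ends up deepest, at depth 3.

3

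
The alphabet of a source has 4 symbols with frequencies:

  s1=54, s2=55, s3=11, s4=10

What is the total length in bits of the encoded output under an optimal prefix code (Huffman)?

Merge the two smallest weights repeatedly:
s4(10) + s3(11) → 21
21 + s1(54) → 75
s2(55) + 75 → 130
The encoded length is the sum of every internal node's weight: 21 + 75 + 130 = 226 bits.

226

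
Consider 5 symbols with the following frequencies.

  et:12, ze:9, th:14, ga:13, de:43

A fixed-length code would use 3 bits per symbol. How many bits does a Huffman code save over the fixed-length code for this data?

Fixed-length: 3 bits × 91 symbols = 273 bits.
Huffman merges:
combine ze(9), et(12) → 21
combine ga(13), th(14) → 27
combine 21, 27 → 48
combine de(43), 48 → 91
Huffman total = 21 + 27 + 48 + 91 = 187 bits.
Saving = 273 − 187 = 86 bits.

86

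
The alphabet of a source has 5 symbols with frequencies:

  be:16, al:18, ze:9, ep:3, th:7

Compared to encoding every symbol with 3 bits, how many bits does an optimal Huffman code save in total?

43

Fixed-length: 3 bits × 53 symbols = 159 bits.
Huffman merges:
merge ep(3) and th(7): 10
merge ze(9) and 10: 19
merge be(16) and al(18): 34
merge 19 and 34: 53
Huffman total = 10 + 19 + 34 + 53 = 116 bits.
Saving = 159 − 116 = 43 bits.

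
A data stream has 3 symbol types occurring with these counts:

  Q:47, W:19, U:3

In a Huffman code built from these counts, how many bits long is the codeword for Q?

Build the tree from the bottom:
combine U(3), W(19) → 22
combine 22, Q(47) → 69
Q is merged only at the final step, so code length = 1.

1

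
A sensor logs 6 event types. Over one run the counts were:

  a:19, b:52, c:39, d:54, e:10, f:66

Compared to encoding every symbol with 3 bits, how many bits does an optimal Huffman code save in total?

Fixed-length: 3 bits × 240 symbols = 720 bits.
Huffman merges:
merge e(10) and a(19): 29
merge 29 and c(39): 68
merge b(52) and d(54): 106
merge f(66) and 68: 134
merge 106 and 134: 240
Huffman total = 29 + 68 + 106 + 134 + 240 = 577 bits.
Saving = 720 − 577 = 143 bits.

143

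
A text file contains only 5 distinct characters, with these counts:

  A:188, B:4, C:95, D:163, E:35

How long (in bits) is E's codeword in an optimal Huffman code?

Build the tree from the bottom:
merge B(4) and E(35): 39
merge 39 and C(95): 134
merge 134 and D(163): 297
merge A(188) and 297: 485
E sits 4 levels below the root, so its codeword is 4 bits.

4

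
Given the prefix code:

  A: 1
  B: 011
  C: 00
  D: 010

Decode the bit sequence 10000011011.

Read left to right; each codeword is recognised as soon as it completes (prefix code):
  1→A | 00→C | 00→C | 011→B | 011→B
Decoded message: ACCBB

ACCBB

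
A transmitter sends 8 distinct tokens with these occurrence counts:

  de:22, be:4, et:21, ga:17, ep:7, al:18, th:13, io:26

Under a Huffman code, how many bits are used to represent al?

Build the tree from the bottom:
combine be(4), ep(7) → 11
combine 11, th(13) → 24
combine ga(17), al(18) → 35
combine et(21), de(22) → 43
combine 24, io(26) → 50
combine 35, 43 → 78
combine 50, 78 → 128
The subtree containing al is merged 3 times, so code length = 3.

3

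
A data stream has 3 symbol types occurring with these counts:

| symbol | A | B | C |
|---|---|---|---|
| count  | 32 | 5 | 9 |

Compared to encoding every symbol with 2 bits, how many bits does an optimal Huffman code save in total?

32

Fixed-length: 2 bits × 46 symbols = 92 bits.
Huffman merges:
B(5) + C(9) → 14
14 + A(32) → 46
Huffman total = 14 + 46 = 60 bits.
Saving = 92 − 60 = 32 bits.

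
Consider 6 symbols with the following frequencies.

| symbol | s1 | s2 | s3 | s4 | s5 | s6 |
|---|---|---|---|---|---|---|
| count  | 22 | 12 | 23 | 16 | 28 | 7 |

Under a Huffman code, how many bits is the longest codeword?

Merge the two lowest-weight nodes at each step:
combine s6(7), s2(12) → 19
combine s4(16), 19 → 35
combine s1(22), s3(23) → 45
combine s5(28), 35 → 63
combine 45, 63 → 108
The rarest symbols sit at the bottom; the longest codeword is 4 bits.

4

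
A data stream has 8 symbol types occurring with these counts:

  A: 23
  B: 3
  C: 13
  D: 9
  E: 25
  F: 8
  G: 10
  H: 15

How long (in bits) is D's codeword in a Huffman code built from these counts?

4

Build the tree from the bottom:
combine B(3), F(8) → 11
combine D(9), G(10) → 19
combine 11, C(13) → 24
combine H(15), 19 → 34
combine A(23), 24 → 47
combine E(25), 34 → 59
combine 47, 59 → 106
D's leaf is at depth 4, giving a 4-bit codeword.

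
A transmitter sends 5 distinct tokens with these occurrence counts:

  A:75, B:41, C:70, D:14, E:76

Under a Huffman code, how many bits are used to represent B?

3

Huffman merges, smallest pair first:
combine D(14), B(41) → 55
combine 55, C(70) → 125
combine A(75), E(76) → 151
combine 125, 151 → 276
The subtree containing B is merged 3 times, so code length = 3.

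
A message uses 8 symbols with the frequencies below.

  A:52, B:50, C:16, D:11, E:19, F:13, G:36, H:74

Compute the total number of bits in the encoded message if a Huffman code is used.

Merge the two smallest weights repeatedly:
merge D(11) and F(13): 24
merge C(16) and E(19): 35
merge 24 and 35: 59
merge G(36) and B(50): 86
merge A(52) and 59: 111
merge H(74) and 86: 160
merge 111 and 160: 271
Each symbol's bit-cost is frequency × depth; summing gives 746 bits (equivalently 24 + 35 + 59 + 86 + 111 + 160 + 271).

746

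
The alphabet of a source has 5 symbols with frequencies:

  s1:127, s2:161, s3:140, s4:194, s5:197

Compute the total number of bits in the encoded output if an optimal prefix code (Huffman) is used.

Greedily combine the two least-frequent nodes:
combine s1(127), s3(140) → 267
combine s2(161), s4(194) → 355
combine s5(197), 267 → 464
combine 355, 464 → 819
Total encoded bits = sum of merged weights = 267 + 355 + 464 + 819 = 1905.

1905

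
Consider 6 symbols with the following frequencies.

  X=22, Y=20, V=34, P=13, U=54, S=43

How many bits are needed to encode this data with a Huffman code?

Greedily combine the two least-frequent nodes:
P(13) + Y(20) → 33
X(22) + 33 → 55
V(34) + S(43) → 77
U(54) + 55 → 109
77 + 109 → 186
The encoded length is the sum of every internal node's weight: 33 + 55 + 77 + 109 + 186 = 460 bits.

460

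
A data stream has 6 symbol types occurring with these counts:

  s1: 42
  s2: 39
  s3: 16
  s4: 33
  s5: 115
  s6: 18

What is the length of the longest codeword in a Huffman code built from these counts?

Merge the two lowest-weight nodes at each step:
combine s3(16), s6(18) → 34
combine s4(33), 34 → 67
combine s2(39), s1(42) → 81
combine 67, 81 → 148
combine s5(115), 148 → 263
Maximum depth reached is 4.

4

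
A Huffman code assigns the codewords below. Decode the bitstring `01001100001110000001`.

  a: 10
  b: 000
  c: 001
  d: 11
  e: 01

Read left to right; each codeword is recognised as soon as it completes (prefix code):
  01→e | 001→c | 10→a | 000→b | 11→d | 10→a | 000→b | 001→c
Decoded message: ecabdabc

ecabdabc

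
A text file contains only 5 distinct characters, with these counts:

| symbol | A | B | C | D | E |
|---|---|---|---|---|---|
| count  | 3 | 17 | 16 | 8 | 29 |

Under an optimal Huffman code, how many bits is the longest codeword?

4

Merge the two lowest-weight nodes at each step:
combine A(3), D(8) → 11
combine 11, C(16) → 27
combine B(17), 27 → 44
combine E(29), 44 → 73
Maximum depth reached is 4.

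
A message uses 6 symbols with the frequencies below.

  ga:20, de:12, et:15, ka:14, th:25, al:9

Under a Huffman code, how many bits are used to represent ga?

2

Build the tree from the bottom:
combine al(9), de(12) → 21
combine ka(14), et(15) → 29
combine ga(20), 21 → 41
combine th(25), 29 → 54
combine 41, 54 → 95
ga sits 2 levels below the root, so its codeword is 2 bits.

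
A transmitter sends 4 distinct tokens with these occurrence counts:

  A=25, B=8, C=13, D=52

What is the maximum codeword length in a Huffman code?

3

Merge the two lowest-weight nodes at each step:
B(8) + C(13) → 21
21 + A(25) → 46
46 + D(52) → 98
The rarest symbols sit at the bottom; the longest codeword is 3 bits.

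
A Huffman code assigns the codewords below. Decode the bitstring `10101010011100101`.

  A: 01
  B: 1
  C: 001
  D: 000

Read left to right; each codeword is recognised as soon as it completes (prefix code):
  1→B | 01→A | 01→A | 01→A | 001→C | 1→B | 1→B | 001→C | 01→A
Decoded message: BAAACBBCA

BAAACBBCA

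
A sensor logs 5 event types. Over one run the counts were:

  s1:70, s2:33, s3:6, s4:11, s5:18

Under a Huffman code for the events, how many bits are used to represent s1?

Repeatedly merge the two smallest:
combine s3(6), s4(11) → 17
combine 17, s5(18) → 35
combine s2(33), 35 → 68
combine 68, s1(70) → 138
s1 is a child of the root — depth 1, so its codeword is a single bit.

1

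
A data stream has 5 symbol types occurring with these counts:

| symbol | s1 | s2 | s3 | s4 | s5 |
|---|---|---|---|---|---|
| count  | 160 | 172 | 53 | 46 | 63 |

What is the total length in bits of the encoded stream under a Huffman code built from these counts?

1077

Greedily combine the two least-frequent nodes:
s4(46) + s3(53) → 99
s5(63) + 99 → 162
s1(160) + 162 → 322
s2(172) + 322 → 494
The encoded length is the sum of every internal node's weight: 99 + 162 + 322 + 494 = 1077 bits.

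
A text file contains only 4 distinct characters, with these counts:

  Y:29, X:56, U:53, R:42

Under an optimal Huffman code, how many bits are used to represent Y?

Repeatedly merge the two smallest:
combine Y(29), R(42) → 71
combine U(53), X(56) → 109
combine 71, 109 → 180
The subtree containing Y is merged 2 times, so code length = 2.

2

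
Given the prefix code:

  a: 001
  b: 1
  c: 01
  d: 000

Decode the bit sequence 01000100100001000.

cdbadcd

Read left to right; each codeword is recognised as soon as it completes (prefix code):
  01→c | 000→d | 1→b | 001→a | 000→d | 01→c | 000→d
Decoded message: cdbadcd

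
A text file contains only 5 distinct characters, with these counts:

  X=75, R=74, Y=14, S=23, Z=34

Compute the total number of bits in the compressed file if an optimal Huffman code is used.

Greedily combine the two least-frequent nodes:
Y(14) + S(23) → 37
Z(34) + 37 → 71
71 + R(74) → 145
X(75) + 145 → 220
Each symbol's bit-cost is frequency × depth; summing gives 473 bits (equivalently 37 + 71 + 145 + 220).

473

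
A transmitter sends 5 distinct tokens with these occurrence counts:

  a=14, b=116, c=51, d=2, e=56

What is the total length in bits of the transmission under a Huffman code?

Build the Huffman tree bottom-up:
merge d(2) and a(14): 16
merge 16 and c(51): 67
merge e(56) and 67: 123
merge b(116) and 123: 239
The encoded length is the sum of every internal node's weight: 16 + 67 + 123 + 239 = 445 bits.

445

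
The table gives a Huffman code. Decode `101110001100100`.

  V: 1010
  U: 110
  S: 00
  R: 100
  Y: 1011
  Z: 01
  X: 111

Read left to right; each codeword is recognised as soon as it completes (prefix code):
  1011→Y | 100→R | 01→Z | 100→R | 100→R
Decoded message: YRZRR

YRZRR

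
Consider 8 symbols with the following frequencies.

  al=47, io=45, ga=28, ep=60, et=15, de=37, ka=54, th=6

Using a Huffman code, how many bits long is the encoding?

832

Build the Huffman tree bottom-up:
th(6) + et(15) → 21
21 + ga(28) → 49
de(37) + io(45) → 82
al(47) + 49 → 96
ka(54) + ep(60) → 114
82 + 96 → 178
114 + 178 → 292
Total encoded bits = sum of merged weights = 21 + 49 + 82 + 96 + 114 + 178 + 292 = 832.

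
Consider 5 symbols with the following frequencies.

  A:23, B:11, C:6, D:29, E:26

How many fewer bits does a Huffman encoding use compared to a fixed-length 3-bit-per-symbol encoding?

Fixed-length: 3 bits × 95 symbols = 285 bits.
Huffman merges:
C(6) + B(11) → 17
17 + A(23) → 40
E(26) + D(29) → 55
40 + 55 → 95
Huffman total = 17 + 40 + 55 + 95 = 207 bits.
Saving = 285 − 207 = 78 bits.

78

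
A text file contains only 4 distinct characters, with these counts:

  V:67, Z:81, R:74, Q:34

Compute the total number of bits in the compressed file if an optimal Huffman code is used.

Build the Huffman tree bottom-up:
combine Q(34), V(67) → 101
combine R(74), Z(81) → 155
combine 101, 155 → 256
Total encoded bits = sum of merged weights = 101 + 155 + 256 = 512.

512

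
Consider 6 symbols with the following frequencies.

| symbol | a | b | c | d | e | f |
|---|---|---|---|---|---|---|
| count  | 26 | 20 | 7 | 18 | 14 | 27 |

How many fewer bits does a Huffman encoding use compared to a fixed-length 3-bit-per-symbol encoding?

Fixed-length: 3 bits × 112 symbols = 336 bits.
Huffman merges:
combine c(7), e(14) → 21
combine d(18), b(20) → 38
combine 21, a(26) → 47
combine f(27), 38 → 65
combine 47, 65 → 112
Huffman total = 21 + 38 + 47 + 65 + 112 = 283 bits.
Saving = 336 − 283 = 53 bits.

53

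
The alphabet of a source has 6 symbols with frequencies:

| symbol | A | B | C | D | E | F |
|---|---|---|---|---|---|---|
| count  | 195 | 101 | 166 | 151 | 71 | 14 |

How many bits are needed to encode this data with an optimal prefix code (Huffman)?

Merge the two smallest weights repeatedly:
F(14) + E(71) → 85
85 + B(101) → 186
D(151) + C(166) → 317
186 + A(195) → 381
317 + 381 → 698
Total encoded bits = sum of merged weights = 85 + 186 + 317 + 381 + 698 = 1667.

1667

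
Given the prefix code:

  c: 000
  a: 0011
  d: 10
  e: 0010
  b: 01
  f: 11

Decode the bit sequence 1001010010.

Read left to right; each codeword is recognised as soon as it completes (prefix code):
  10→d | 01→b | 01→b | 0010→e
Decoded message: dbbe

dbbe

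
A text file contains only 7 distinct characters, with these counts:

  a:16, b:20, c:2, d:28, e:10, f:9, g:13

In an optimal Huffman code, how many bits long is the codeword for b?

Huffman merges, smallest pair first:
combine c(2), f(9) → 11
combine e(10), 11 → 21
combine g(13), a(16) → 29
combine b(20), 21 → 41
combine d(28), 29 → 57
combine 41, 57 → 98
b sits 2 levels below the root, so its codeword is 2 bits.

2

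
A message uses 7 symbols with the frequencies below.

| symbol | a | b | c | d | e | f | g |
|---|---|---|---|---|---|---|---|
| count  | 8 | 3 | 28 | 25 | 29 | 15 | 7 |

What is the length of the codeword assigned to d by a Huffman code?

2

Build the tree from the bottom:
merge b(3) and g(7): 10
merge a(8) and 10: 18
merge f(15) and 18: 33
merge d(25) and c(28): 53
merge e(29) and 33: 62
merge 53 and 62: 115
The subtree containing d is merged 2 times, so code length = 2.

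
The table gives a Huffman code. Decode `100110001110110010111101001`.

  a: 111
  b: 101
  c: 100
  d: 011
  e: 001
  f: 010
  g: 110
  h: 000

Read left to right; each codeword is recognised as soon as it completes (prefix code):
  100→c | 110→g | 001→e | 110→g | 110→g | 010→f | 111→a | 101→b | 001→e
Decoded message: cgeggfabe

cgeggfabe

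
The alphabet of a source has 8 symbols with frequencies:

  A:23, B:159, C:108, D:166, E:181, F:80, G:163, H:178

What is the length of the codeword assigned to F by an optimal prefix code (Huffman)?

4

Huffman merges, smallest pair first:
A(23) + F(80) → 103
103 + C(108) → 211
B(159) + G(163) → 322
D(166) + H(178) → 344
E(181) + 211 → 392
322 + 344 → 666
392 + 666 → 1058
F's leaf is at depth 4, giving a 4-bit codeword.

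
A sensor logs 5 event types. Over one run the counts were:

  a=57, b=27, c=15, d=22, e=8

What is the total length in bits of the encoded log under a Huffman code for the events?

269

Merge the two smallest weights repeatedly:
merge e(8) and c(15): 23
merge d(22) and 23: 45
merge b(27) and 45: 72
merge a(57) and 72: 129
Total encoded bits = sum of merged weights = 23 + 45 + 72 + 129 = 269.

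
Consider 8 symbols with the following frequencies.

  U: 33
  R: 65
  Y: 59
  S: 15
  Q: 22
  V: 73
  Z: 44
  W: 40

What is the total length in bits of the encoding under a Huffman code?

1017

Build the Huffman tree bottom-up:
merge S(15) and Q(22): 37
merge U(33) and 37: 70
merge W(40) and Z(44): 84
merge Y(59) and R(65): 124
merge 70 and V(73): 143
merge 84 and 124: 208
merge 143 and 208: 351
The encoded length is the sum of every internal node's weight: 37 + 70 + 84 + 124 + 143 + 208 + 351 = 1017 bits.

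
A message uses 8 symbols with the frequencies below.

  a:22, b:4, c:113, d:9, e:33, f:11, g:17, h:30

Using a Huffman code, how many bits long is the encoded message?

Greedily combine the two least-frequent nodes:
b(4) + d(9) → 13
f(11) + 13 → 24
g(17) + a(22) → 39
24 + h(30) → 54
e(33) + 39 → 72
54 + 72 → 126
c(113) + 126 → 239
Each symbol's bit-cost is frequency × depth; summing gives 567 bits (equivalently 13 + 24 + 39 + 54 + 72 + 126 + 239).

567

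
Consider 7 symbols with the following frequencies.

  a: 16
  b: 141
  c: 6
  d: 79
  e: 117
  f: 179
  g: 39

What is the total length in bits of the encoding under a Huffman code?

Build the Huffman tree bottom-up:
combine c(6), a(16) → 22
combine 22, g(39) → 61
combine 61, d(79) → 140
combine e(117), 140 → 257
combine b(141), f(179) → 320
combine 257, 320 → 577
Total encoded bits = sum of merged weights = 22 + 61 + 140 + 257 + 320 + 577 = 1377.

1377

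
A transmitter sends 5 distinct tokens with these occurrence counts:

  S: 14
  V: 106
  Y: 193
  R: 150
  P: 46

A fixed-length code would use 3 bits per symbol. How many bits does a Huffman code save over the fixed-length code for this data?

Fixed-length: 3 bits × 509 symbols = 1527 bits.
Huffman merges:
merge S(14) and P(46): 60
merge 60 and V(106): 166
merge R(150) and 166: 316
merge Y(193) and 316: 509
Huffman total = 60 + 166 + 316 + 509 = 1051 bits.
Saving = 1527 − 1051 = 476 bits.

476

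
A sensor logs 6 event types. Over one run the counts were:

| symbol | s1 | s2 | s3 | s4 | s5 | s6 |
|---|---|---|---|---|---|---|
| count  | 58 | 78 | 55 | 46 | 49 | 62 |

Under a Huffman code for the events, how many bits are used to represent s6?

2

Build the tree from the bottom:
combine s4(46), s5(49) → 95
combine s3(55), s1(58) → 113
combine s6(62), s2(78) → 140
combine 95, 113 → 208
combine 140, 208 → 348
s6's leaf is at depth 2, giving a 2-bit codeword.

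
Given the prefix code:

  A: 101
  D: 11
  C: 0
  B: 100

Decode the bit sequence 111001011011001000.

DBAABBC

Read left to right; each codeword is recognised as soon as it completes (prefix code):
  11→D | 100→B | 101→A | 101→A | 100→B | 100→B | 0→C
Decoded message: DBAABBC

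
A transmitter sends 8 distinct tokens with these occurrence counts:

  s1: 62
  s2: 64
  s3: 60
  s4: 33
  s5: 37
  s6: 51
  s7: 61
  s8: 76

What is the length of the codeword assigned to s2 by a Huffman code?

Repeatedly merge the two smallest:
s4(33) + s5(37) → 70
s6(51) + s3(60) → 111
s7(61) + s1(62) → 123
s2(64) + 70 → 134
s8(76) + 111 → 187
123 + 134 → 257
187 + 257 → 444
s2 sits 3 levels below the root, so its codeword is 3 bits.

3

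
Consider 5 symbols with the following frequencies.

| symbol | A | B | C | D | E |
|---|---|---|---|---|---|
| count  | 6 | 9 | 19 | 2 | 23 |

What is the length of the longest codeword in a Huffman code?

4

Merge the two lowest-weight nodes at each step:
combine D(2), A(6) → 8
combine 8, B(9) → 17
combine 17, C(19) → 36
combine E(23), 36 → 59
The rarest symbols sit at the bottom; the longest codeword is 4 bits.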